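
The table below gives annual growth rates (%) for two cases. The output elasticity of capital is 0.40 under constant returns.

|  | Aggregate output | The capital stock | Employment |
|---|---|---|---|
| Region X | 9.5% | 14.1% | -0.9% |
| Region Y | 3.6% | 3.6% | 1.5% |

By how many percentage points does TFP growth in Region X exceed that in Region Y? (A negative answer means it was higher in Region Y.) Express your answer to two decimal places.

Labor's share = 1 − 0.4 = 0.6.
Region X: TFP = 9.5 − 5.64 + 0.54 = 4.4%.
Region Y: TFP = 3.6 − 1.44 − 0.9 = 1.26%.
Difference = 4.4 − (1.26) = 3.14 pp.

3.14 percentage points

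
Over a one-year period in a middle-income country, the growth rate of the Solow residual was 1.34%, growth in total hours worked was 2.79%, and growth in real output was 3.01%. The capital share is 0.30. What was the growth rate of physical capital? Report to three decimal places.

-0.943%

Labor's share = 1 − 0.3 = 0.7.
gY = gA + 0.7×2.79 + 0.3×g.
0.3×g = 3.01 − 1.34 − 1.953 = -0.283.
g = -0.283 / 0.3 = -0.94333%.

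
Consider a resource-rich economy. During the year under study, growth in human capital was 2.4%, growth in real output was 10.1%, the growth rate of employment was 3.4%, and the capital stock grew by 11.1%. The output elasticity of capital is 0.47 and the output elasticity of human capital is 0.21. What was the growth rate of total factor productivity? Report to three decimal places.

Total factor productivity growth was 3.291%.

Labor's share = 1 − 0.47 − 0.21 = 0.32.
The capital stock: 0.47 × 11.1 = 5.217 pp.
Human capital: 0.21 × 2.4 = 0.504 pp.
Employment: 0.32 × 3.4 = 1.088 pp.
TFP growth = 10.1 − 6.809 = 3.291%.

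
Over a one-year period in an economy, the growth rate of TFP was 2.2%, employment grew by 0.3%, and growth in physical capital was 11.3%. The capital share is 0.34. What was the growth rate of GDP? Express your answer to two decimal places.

Labor's share = 1 − 0.34 = 0.66.
Physical capital: 0.34 × 11.3 = 3.842 pp.
Employment: 0.66 × 0.3 = 0.198 pp.
Output growth = 2.2 + 4.04 = 6.24%.

GDP growth was 6.24%.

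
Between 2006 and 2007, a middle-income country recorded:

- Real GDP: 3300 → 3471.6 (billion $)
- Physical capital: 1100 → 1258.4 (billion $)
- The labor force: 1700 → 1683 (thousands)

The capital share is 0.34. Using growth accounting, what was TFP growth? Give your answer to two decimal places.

Real GDP growth = (3471.6 − 3300) / 3300 = 5.2%.
Physical capital growth = (1258.4 − 1100) / 1100 = 14.4%.
The labor force growth = (1683 − 1700) / 1700 = -1%.
Labor's share = 1 − 0.34 = 0.66.
Physical capital: 0.34 × 14.4 = 4.896 pp.
The labor force: 0.66 × (-1) = -0.66 pp.
TFP growth = 5.2 − 4.236 = 0.964%.

0.96%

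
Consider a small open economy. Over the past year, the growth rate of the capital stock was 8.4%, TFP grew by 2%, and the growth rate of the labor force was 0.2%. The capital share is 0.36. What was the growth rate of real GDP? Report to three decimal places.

Labor's share = 1 − 0.36 = 0.64.
The capital stock: 0.36 × 8.4 = 3.024 pp.
The labor force: 0.64 × 0.2 = 0.128 pp.
Output growth = 2 + 3.152 = 5.152%.

5.152%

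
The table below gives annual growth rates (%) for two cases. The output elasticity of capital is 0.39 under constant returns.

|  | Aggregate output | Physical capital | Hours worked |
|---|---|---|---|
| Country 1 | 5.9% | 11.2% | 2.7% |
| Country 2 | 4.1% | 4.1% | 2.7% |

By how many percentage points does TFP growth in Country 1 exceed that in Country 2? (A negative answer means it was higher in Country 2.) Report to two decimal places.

-0.97 percentage points

Labor's share = 1 − 0.39 = 0.61.
Country 1: TFP = 5.9 − 4.368 − 1.647 = -0.115%.
Country 2: TFP = 4.1 − 1.599 − 1.647 = 0.854%.
Difference = -0.115 − (0.854) = -0.969 pp.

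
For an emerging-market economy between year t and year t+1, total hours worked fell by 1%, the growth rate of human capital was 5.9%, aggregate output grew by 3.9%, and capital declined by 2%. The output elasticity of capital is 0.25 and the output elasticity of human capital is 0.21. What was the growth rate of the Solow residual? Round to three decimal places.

The Solow residual grew 3.701%.

Labor's share = 1 − 0.25 − 0.21 = 0.54.
Capital: 0.25 × (-2) = -0.5 pp.
Human capital: 0.21 × 5.9 = 1.239 pp.
Total hours worked: 0.54 × (-1) = -0.54 pp.
TFP growth = 3.9 − 0.199 = 3.701%.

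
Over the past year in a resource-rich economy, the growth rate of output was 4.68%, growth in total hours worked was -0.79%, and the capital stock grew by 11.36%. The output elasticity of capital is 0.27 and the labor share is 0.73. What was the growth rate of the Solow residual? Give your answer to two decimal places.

2.19%

Labor's share = 1 − 0.27 = 0.73.
The capital stock: 0.27 × 11.36 = 3.0672 pp.
Total hours worked: 0.73 × (-0.79) = -0.5767 pp.
TFP growth = 4.68 − 2.4905 = 2.1895%.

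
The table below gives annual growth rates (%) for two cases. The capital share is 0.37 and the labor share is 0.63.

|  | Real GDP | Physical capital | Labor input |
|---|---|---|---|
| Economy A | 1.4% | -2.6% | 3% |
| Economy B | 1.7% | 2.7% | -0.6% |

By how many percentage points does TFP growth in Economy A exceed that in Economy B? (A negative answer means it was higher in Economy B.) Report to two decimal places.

-0.61 percentage points

Labor's share = 1 − 0.37 = 0.63.
Economy A: TFP = 1.4 + 0.962 − 1.89 = 0.472%.
Economy B: TFP = 1.7 − 0.999 + 0.378 = 1.079%.
Difference = 0.472 − (1.079) = -0.607 pp.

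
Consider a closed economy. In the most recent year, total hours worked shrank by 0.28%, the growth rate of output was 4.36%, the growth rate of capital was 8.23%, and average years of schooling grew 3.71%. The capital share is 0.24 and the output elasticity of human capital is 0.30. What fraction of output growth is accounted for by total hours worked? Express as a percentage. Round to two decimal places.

-2.95%

Labor's share = 1 − 0.24 − 0.3 = 0.46.
Total hours worked contributed 0.46 × (-0.28) = -0.1288 pp.
Share of growth = -0.1288 / 4.36 × 100 = -2.9541%.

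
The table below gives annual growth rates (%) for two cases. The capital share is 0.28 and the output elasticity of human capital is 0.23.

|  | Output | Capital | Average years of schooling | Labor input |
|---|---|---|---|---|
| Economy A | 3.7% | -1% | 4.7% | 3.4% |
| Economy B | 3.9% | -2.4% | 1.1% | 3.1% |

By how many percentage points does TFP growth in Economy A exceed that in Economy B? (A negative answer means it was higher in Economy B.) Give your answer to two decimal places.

Labor's share = 1 − 0.28 − 0.23 = 0.49.
Economy A: TFP = 3.7 + 0.28 − 1.081 − 1.666 = 1.233%.
Economy B: TFP = 3.9 + 0.672 − 0.253 − 1.519 = 2.8%.
Difference = 1.233 − (2.8) = -1.567 pp.

-1.57 percentage points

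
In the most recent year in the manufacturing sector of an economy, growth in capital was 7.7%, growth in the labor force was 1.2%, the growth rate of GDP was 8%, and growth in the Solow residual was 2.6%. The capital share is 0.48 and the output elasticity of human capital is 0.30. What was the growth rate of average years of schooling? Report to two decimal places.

Labor's share = 1 − 0.48 − 0.3 = 0.22.
gY = gA + 0.48×7.7 + 0.22×1.2 + 0.3×g.
0.3×g = 8 − 2.6 − 3.96 = 1.44.
g = 1.44 / 0.3 = 4.8%.

4.80%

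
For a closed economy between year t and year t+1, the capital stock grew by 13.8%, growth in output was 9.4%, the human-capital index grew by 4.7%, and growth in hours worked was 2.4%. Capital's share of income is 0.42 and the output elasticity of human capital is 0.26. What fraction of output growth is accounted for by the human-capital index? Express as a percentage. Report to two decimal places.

The human-capital index contributed 0.26 × 4.7 = 1.222 pp.
Share of growth = 1.222 / 9.4 × 100 = 13%.

The human-capital index accounted for 13.00% of growth.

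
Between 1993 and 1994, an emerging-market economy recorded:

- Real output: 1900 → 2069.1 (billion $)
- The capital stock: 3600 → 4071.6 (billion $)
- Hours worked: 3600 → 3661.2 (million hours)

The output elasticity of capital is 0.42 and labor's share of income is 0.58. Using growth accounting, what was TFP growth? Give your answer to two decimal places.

2.41%

Real output growth = (2069.1 − 1900) / 1900 = 8.9%.
The capital stock growth = (4071.6 − 3600) / 3600 = 13.1%.
Hours worked growth = (3661.2 − 3600) / 3600 = 1.7%.
Labor's share = 1 − 0.42 = 0.58.
The capital stock: 0.42 × 13.1 = 5.502 pp.
Hours worked: 0.58 × 1.7 = 0.986 pp.
TFP growth = 8.9 − 6.488 = 2.412%.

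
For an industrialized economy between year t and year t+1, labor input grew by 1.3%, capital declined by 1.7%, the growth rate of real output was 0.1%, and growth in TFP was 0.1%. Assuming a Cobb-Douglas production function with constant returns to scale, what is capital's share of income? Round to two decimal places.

Capital's share of income is 0.43.

gY = gA + α·gK + (1−α)·gL, so gY − gA − gL = α(gK − gL).
0.1 − 0.1 − 1.3 = α × (-1.7 − 1.3).
-1.3 = -3 α, so α = 0.4333.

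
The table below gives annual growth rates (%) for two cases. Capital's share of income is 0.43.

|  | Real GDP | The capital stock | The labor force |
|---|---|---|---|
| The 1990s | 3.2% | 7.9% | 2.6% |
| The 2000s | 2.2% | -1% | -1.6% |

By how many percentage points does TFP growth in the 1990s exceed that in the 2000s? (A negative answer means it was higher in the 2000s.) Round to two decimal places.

Labor's share = 1 − 0.43 = 0.57.
The 1990s: TFP = 3.2 − 3.397 − 1.482 = -1.679%.
The 2000s: TFP = 2.2 + 0.43 + 0.912 = 3.542%.
Difference = -1.679 − (3.542) = -5.221 pp.

-5.22 percentage points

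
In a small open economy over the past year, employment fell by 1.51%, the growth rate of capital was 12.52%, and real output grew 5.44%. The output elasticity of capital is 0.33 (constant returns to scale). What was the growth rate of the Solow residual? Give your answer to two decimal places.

Labor's share = 1 − 0.33 = 0.67.
Capital: 0.33 × 12.52 = 4.1316 pp.
Employment: 0.67 × (-1.51) = -1.0117 pp.
TFP growth = 5.44 − 3.1199 = 2.3201%.

The Solow residual growth was 2.32%.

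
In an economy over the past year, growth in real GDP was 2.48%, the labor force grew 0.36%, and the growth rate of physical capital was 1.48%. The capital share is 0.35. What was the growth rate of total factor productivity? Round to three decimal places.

Labor's share = 1 − 0.35 = 0.65.
Physical capital: 0.35 × 1.48 = 0.518 pp.
The labor force: 0.65 × 0.36 = 0.234 pp.
TFP growth = 2.48 − 0.752 = 1.728%.

1.728%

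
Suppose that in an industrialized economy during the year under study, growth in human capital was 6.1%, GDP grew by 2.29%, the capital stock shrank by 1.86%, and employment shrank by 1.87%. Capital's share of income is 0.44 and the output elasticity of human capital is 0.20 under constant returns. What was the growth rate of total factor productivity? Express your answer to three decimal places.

Labor's share = 1 − 0.44 − 0.2 = 0.36.
The capital stock: 0.44 × (-1.86) = -0.8184 pp.
Human capital: 0.2 × 6.1 = 1.22 pp.
Employment: 0.36 × (-1.87) = -0.6732 pp.
TFP growth = 2.29 + 0.2716 = 2.5616%.

2.562%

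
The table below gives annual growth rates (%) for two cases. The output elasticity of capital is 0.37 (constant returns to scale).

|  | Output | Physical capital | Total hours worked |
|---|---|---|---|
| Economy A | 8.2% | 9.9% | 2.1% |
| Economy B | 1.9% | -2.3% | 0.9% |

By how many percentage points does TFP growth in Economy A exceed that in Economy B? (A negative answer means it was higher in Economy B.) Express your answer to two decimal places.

1.03 percentage points

Labor's share = 1 − 0.37 = 0.63.
Economy A: TFP = 8.2 − 3.663 − 1.323 = 3.214%.
Economy B: TFP = 1.9 + 0.851 − 0.567 = 2.184%.
Difference = 3.214 − (2.184) = 1.03 pp.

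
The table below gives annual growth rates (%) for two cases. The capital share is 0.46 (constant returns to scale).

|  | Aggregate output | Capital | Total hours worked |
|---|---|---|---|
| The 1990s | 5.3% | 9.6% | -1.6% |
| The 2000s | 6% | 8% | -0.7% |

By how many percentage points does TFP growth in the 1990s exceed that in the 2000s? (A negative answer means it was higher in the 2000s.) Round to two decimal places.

-0.95 percentage points

Labor's share = 1 − 0.46 = 0.54.
The 1990s: TFP = 5.3 − 4.416 + 0.864 = 1.748%.
The 2000s: TFP = 6 − 3.68 + 0.378 = 2.698%.
Difference = 1.748 − (2.698) = -0.95 pp.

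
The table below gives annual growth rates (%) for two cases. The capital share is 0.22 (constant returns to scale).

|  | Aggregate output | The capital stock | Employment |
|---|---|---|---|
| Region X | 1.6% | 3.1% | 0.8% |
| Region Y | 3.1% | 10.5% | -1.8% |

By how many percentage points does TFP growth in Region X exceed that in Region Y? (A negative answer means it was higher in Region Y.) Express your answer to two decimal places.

Labor's share = 1 − 0.22 = 0.78.
Region X: TFP = 1.6 − 0.682 − 0.624 = 0.294%.
Region Y: TFP = 3.1 − 2.31 + 1.404 = 2.194%.
Difference = 0.294 − (2.194) = -1.9 pp.

-1.90 percentage points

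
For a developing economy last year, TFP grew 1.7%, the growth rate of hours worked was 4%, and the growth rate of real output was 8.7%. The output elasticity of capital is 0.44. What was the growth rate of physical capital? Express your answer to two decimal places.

Labor's share = 1 − 0.44 = 0.56.
gY = gA + 0.56×4 + 0.44×g.
0.44×g = 8.7 − 1.7 − 2.24 = 4.76.
g = 4.76 / 0.44 = 10.8182%.

10.82%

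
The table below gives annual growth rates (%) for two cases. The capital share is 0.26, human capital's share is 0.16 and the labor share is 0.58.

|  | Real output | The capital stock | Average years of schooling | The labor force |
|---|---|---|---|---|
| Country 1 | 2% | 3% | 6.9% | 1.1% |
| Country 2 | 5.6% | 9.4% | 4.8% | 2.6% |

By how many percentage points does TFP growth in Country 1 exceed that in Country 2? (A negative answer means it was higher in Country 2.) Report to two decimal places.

-1.40 percentage points

Labor's share = 1 − 0.26 − 0.16 = 0.58.
Country 1: TFP = 2 − 0.78 − 1.104 − 0.638 = -0.522%.
Country 2: TFP = 5.6 − 2.444 − 0.768 − 1.508 = 0.88%.
Difference = -0.522 − (0.88) = -1.402 pp.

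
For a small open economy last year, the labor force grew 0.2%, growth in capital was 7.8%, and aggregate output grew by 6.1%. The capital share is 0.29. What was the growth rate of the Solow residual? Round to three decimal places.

Labor's share = 1 − 0.29 = 0.71.
Capital: 0.29 × 7.8 = 2.262 pp.
The labor force: 0.71 × 0.2 = 0.142 pp.
TFP growth = 6.1 − 2.404 = 3.696%.

3.696%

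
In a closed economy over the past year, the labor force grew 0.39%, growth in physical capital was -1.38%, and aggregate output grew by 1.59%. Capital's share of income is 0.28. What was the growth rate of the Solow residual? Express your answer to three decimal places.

Labor's share = 1 − 0.28 = 0.72.
Physical capital: 0.28 × (-1.38) = -0.3864 pp.
The labor force: 0.72 × 0.39 = 0.2808 pp.
TFP growth = 1.59 + 0.1056 = 1.6956%.

1.696%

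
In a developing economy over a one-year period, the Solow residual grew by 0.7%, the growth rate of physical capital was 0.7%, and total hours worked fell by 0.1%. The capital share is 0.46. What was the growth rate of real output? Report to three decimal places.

Labor's share = 1 − 0.46 = 0.54.
Physical capital: 0.46 × 0.7 = 0.322 pp.
Total hours worked: 0.54 × (-0.1) = -0.054 pp.
Output growth = 0.7 + 0.268 = 0.968%.

Real output growth was 0.968%.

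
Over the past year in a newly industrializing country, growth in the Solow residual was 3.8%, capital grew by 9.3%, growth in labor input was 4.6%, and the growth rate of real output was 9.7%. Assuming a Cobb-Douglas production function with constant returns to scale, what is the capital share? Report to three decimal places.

gY = gA + α·gK + (1−α)·gL, so gY − gA − gL = α(gK − gL).
9.7 − 3.8 − 4.6 = α × (9.3 − 4.6).
1.3 = 4.7 α, so α = 0.2766.

0.277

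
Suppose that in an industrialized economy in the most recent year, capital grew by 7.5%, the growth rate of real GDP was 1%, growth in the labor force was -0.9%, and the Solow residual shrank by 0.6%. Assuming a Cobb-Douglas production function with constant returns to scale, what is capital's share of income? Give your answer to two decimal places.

0.30

gY = gA + α·gK + (1−α)·gL, so gY − gA − gL = α(gK − gL).
1 + 0.6 + 0.9 = α × (7.5 − (-0.9)).
2.5 = 8.4 α, so α = 0.2976.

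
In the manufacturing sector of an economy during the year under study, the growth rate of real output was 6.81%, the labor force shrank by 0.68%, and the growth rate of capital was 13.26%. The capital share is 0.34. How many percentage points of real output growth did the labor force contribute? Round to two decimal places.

Labor's share = 1 − 0.34 = 0.66.
Contribution = share × growth = 0.66 × (-0.68) = -0.4488 pp.

-0.45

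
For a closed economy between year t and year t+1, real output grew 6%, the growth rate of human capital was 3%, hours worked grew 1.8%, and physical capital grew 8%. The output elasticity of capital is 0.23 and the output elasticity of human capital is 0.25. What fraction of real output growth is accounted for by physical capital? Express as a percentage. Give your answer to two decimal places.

Physical capital accounted for 30.67% of growth.

Physical capital contributed 0.23 × 8 = 1.84 pp.
Share of growth = 1.84 / 6 × 100 = 30.6667%.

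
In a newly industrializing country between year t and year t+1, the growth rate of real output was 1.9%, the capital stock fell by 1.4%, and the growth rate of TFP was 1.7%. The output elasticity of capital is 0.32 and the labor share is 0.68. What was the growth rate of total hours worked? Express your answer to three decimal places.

Total hours worked growth was 0.953%.

Labor's share = 1 − 0.32 = 0.68.
gY = gA + 0.32×(-1.4) + 0.68×g.
0.68×g = 1.9 − 1.7 + 0.448 = 0.648.
g = 0.648 / 0.68 = 0.95294%.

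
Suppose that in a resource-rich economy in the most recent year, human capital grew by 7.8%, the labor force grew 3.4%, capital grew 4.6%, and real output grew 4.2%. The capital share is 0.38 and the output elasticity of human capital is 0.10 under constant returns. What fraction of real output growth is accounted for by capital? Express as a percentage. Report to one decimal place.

Capital contributed 0.38 × 4.6 = 1.748 pp.
Share of growth = 1.748 / 4.2 × 100 = 41.619%.

41.6%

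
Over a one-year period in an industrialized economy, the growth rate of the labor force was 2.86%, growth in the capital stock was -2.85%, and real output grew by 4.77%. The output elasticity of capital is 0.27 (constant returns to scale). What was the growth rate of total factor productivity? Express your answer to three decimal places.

Total factor productivity growth was 3.452%.

Labor's share = 1 − 0.27 = 0.73.
The capital stock: 0.27 × (-2.85) = -0.7695 pp.
The labor force: 0.73 × 2.86 = 2.0878 pp.
TFP growth = 4.77 − 1.3183 = 3.4517%.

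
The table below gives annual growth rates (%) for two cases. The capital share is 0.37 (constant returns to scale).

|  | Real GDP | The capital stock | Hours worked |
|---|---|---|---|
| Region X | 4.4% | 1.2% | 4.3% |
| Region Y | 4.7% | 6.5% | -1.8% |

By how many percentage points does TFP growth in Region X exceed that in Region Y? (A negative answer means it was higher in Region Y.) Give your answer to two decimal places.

Labor's share = 1 − 0.37 = 0.63.
Region X: TFP = 4.4 − 0.444 − 2.709 = 1.247%.
Region Y: TFP = 4.7 − 2.405 + 1.134 = 3.429%.
Difference = 1.247 − (3.429) = -2.182 pp.

-2.18 percentage points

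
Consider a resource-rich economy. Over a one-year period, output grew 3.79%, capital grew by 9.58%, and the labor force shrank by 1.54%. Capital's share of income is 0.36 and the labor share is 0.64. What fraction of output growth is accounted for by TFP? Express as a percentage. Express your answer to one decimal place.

35.0%

Labor's share = 1 − 0.36 = 0.64.
Capital: 0.36 × 9.58 = 3.4488 pp.
The labor force: 0.64 × (-1.54) = -0.9856 pp.
TFP growth = 3.79 − 2.4632 = 1.3268%.
TFP share of growth = 1.3268 / 3.79 × 100 = 35.008%.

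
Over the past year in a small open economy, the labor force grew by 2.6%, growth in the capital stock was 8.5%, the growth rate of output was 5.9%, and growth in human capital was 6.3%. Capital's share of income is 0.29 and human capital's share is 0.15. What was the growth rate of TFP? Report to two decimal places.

1.03%

Labor's share = 1 − 0.29 − 0.15 = 0.56.
The capital stock: 0.29 × 8.5 = 2.465 pp.
Human capital: 0.15 × 6.3 = 0.945 pp.
The labor force: 0.56 × 2.6 = 1.456 pp.
TFP growth = 5.9 − 4.866 = 1.034%.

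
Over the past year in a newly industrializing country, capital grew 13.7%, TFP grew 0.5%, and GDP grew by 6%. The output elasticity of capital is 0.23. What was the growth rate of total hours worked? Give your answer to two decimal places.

3.05%

Labor's share = 1 − 0.23 = 0.77.
gY = gA + 0.23×13.7 + 0.77×g.
0.77×g = 6 − 0.5 − 3.151 = 2.349.
g = 2.349 / 0.77 = 3.0506%.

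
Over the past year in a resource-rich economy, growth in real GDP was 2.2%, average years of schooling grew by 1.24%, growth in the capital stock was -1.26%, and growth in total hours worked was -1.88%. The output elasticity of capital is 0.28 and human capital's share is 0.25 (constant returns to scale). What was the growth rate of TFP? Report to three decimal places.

Labor's share = 1 − 0.28 − 0.25 = 0.47.
The capital stock: 0.28 × (-1.26) = -0.3528 pp.
Average years of schooling: 0.25 × 1.24 = 0.31 pp.
Total hours worked: 0.47 × (-1.88) = -0.8836 pp.
TFP growth = 2.2 + 0.9264 = 3.1264%.

TFP grew 3.126%.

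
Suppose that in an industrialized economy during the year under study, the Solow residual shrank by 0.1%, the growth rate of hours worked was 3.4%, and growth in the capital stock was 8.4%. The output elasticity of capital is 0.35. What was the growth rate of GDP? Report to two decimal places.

Labor's share = 1 − 0.35 = 0.65.
The capital stock: 0.35 × 8.4 = 2.94 pp.
Hours worked: 0.65 × 3.4 = 2.21 pp.
Output growth = -0.1 + 5.15 = 5.05%.

5.05%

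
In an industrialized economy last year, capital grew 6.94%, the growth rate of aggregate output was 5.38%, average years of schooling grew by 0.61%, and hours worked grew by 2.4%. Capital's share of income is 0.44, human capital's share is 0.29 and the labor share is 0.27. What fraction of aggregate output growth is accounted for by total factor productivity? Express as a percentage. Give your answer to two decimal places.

Labor's share = 1 − 0.44 − 0.29 = 0.27.
Capital: 0.44 × 6.94 = 3.0536 pp.
Average years of schooling: 0.29 × 0.61 = 0.1769 pp.
Hours worked: 0.27 × 2.4 = 0.648 pp.
TFP growth = 5.38 − 3.8785 = 1.5015%.
TFP share of growth = 1.5015 / 5.38 × 100 = 27.9089%.

27.91%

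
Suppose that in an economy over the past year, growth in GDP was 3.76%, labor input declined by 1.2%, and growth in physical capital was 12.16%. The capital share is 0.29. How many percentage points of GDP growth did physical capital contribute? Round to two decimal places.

Contribution = share × growth = 0.29 × 12.16 = 3.5264 pp.

3.53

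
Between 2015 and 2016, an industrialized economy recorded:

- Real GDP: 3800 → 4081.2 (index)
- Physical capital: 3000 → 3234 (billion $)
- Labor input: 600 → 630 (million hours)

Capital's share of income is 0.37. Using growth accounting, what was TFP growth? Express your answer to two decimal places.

TFP growth was 1.36%.

Real GDP growth = (4081.2 − 3800) / 3800 = 7.4%.
Physical capital growth = (3234 − 3000) / 3000 = 7.8%.
Labor input growth = (630 − 600) / 600 = 5%.
Labor's share = 1 − 0.37 = 0.63.
Physical capital: 0.37 × 7.8 = 2.886 pp.
Labor input: 0.63 × 5 = 3.15 pp.
TFP growth = 7.4 − 6.036 = 1.364%.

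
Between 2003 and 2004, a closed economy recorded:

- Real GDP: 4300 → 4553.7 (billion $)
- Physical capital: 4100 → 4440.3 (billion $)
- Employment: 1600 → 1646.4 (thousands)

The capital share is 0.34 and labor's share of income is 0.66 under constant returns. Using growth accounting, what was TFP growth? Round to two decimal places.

TFP growth was 1.16%.

Real GDP growth = (4553.7 − 4300) / 4300 = 5.9%.
Physical capital growth = (4440.3 − 4100) / 4100 = 8.3%.
Employment growth = (1646.4 − 1600) / 1600 = 2.9%.
Labor's share = 1 − 0.34 = 0.66.
Physical capital: 0.34 × 8.3 = 2.822 pp.
Employment: 0.66 × 2.9 = 1.914 pp.
TFP growth = 5.9 − 4.736 = 1.164%.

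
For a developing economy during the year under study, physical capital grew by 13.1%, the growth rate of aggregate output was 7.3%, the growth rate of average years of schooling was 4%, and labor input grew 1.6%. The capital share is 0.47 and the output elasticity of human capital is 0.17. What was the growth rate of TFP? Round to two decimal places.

Labor's share = 1 − 0.47 − 0.17 = 0.36.
Physical capital: 0.47 × 13.1 = 6.157 pp.
Average years of schooling: 0.17 × 4 = 0.68 pp.
Labor input: 0.36 × 1.6 = 0.576 pp.
TFP growth = 7.3 − 7.413 = -0.113%.

-0.11%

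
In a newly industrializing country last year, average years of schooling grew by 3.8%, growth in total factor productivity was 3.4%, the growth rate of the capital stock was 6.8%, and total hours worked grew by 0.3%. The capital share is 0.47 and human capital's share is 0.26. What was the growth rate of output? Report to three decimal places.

Output growth was 7.665%.

Labor's share = 1 − 0.47 − 0.26 = 0.27.
The capital stock: 0.47 × 6.8 = 3.196 pp.
Average years of schooling: 0.26 × 3.8 = 0.988 pp.
Total hours worked: 0.27 × 0.3 = 0.081 pp.
Output growth = 3.4 + 4.265 = 7.665%.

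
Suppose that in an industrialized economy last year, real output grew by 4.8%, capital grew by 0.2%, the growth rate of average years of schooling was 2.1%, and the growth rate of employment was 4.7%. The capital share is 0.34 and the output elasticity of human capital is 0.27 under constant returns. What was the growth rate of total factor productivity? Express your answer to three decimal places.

Labor's share = 1 − 0.34 − 0.27 = 0.39.
Capital: 0.34 × 0.2 = 0.068 pp.
Average years of schooling: 0.27 × 2.1 = 0.567 pp.
Employment: 0.39 × 4.7 = 1.833 pp.
TFP growth = 4.8 − 2.468 = 2.332%.

2.332%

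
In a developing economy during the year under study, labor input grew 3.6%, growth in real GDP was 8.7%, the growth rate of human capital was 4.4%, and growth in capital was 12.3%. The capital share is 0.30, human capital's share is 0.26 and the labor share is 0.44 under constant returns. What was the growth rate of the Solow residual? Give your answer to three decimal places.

Labor's share = 1 − 0.3 − 0.26 = 0.44.
Capital: 0.3 × 12.3 = 3.69 pp.
Human capital: 0.26 × 4.4 = 1.144 pp.
Labor input: 0.44 × 3.6 = 1.584 pp.
TFP growth = 8.7 − 6.418 = 2.282%.

2.282%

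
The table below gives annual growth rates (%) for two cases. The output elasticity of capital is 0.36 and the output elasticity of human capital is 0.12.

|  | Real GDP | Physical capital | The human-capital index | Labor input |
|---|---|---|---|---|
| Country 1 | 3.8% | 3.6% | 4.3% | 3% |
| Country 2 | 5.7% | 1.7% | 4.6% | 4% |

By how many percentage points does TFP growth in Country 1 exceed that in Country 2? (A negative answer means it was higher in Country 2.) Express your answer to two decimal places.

Labor's share = 1 − 0.36 − 0.12 = 0.52.
Country 1: TFP = 3.8 − 1.296 − 0.516 − 1.56 = 0.428%.
Country 2: TFP = 5.7 − 0.612 − 0.552 − 2.08 = 2.456%.
Difference = 0.428 − (2.456) = -2.028 pp.

-2.03 percentage points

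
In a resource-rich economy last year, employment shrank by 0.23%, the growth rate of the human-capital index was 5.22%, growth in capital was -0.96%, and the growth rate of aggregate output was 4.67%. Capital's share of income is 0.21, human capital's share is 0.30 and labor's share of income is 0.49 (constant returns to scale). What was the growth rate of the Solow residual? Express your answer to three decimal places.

3.418%

Labor's share = 1 − 0.21 − 0.3 = 0.49.
Capital: 0.21 × (-0.96) = -0.2016 pp.
The human-capital index: 0.3 × 5.22 = 1.566 pp.
Employment: 0.49 × (-0.23) = -0.1127 pp.
TFP growth = 4.67 − 1.2517 = 3.4183%.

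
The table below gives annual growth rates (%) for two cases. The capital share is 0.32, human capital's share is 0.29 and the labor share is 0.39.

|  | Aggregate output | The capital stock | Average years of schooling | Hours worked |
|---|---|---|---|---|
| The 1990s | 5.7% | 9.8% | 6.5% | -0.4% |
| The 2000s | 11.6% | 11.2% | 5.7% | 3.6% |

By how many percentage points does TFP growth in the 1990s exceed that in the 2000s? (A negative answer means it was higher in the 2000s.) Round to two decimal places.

-4.12 percentage points

Labor's share = 1 − 0.32 − 0.29 = 0.39.
The 1990s: TFP = 5.7 − 3.136 − 1.885 + 0.156 = 0.835%.
The 2000s: TFP = 11.6 − 3.584 − 1.653 − 1.404 = 4.959%.
Difference = 0.835 − (4.959) = -4.124 pp.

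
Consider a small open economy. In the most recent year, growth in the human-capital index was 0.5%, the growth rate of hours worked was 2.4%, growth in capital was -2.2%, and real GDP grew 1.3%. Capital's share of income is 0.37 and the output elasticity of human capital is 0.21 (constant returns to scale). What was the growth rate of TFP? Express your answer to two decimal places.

Labor's share = 1 − 0.37 − 0.21 = 0.42.
Capital: 0.37 × (-2.2) = -0.814 pp.
The human-capital index: 0.21 × 0.5 = 0.105 pp.
Hours worked: 0.42 × 2.4 = 1.008 pp.
TFP growth = 1.3 − 0.299 = 1.001%.

1.00%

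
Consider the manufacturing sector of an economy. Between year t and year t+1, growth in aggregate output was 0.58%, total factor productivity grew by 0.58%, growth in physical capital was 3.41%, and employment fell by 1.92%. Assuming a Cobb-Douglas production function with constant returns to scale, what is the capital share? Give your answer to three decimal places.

gY = gA + α·gK + (1−α)·gL, so gY − gA − gL = α(gK − gL).
0.58 − 0.58 + 1.92 = α × (3.41 − (-1.92)).
1.92 = 5.33 α, so α = 0.36023.

The capital share is 0.360.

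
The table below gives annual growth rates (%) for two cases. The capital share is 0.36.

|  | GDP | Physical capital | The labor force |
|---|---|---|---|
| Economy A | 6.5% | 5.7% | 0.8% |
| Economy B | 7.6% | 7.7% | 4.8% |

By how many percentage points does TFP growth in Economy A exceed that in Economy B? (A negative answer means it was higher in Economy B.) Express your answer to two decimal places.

Labor's share = 1 − 0.36 = 0.64.
Economy A: TFP = 6.5 − 2.052 − 0.512 = 3.936%.
Economy B: TFP = 7.6 − 2.772 − 3.072 = 1.756%.
Difference = 3.936 − (1.756) = 2.18 pp.

2.18 percentage points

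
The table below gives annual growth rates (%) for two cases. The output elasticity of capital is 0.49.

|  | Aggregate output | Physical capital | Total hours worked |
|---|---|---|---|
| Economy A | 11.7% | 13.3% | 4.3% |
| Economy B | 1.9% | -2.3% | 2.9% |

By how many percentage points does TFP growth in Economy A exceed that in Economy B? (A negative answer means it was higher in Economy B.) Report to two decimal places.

Labor's share = 1 − 0.49 = 0.51.
Economy A: TFP = 11.7 − 6.517 − 2.193 = 2.99%.
Economy B: TFP = 1.9 + 1.127 − 1.479 = 1.548%.
Difference = 2.99 − (1.548) = 1.442 pp.

1.44 percentage points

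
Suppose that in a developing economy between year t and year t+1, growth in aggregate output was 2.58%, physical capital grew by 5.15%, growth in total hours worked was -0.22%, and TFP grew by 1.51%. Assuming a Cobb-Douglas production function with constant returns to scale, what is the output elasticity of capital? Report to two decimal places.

gY = gA + α·gK + (1−α)·gL, so gY − gA − gL = α(gK − gL).
2.58 − 1.51 + 0.22 = α × (5.15 − (-0.22)).
1.29 = 5.37 α, so α = 0.2402.

The output elasticity of capital is 0.24.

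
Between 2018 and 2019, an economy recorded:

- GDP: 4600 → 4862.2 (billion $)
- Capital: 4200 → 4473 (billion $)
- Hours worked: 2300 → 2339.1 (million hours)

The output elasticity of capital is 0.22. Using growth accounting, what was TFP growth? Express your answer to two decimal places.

TFP growth was 2.94%.

GDP growth = (4862.2 − 4600) / 4600 = 5.7%.
Capital growth = (4473 − 4200) / 4200 = 6.5%.
Hours worked growth = (2339.1 − 2300) / 2300 = 1.7%.
Labor's share = 1 − 0.22 = 0.78.
Capital: 0.22 × 6.5 = 1.43 pp.
Hours worked: 0.78 × 1.7 = 1.326 pp.
TFP growth = 5.7 − 2.756 = 2.944%.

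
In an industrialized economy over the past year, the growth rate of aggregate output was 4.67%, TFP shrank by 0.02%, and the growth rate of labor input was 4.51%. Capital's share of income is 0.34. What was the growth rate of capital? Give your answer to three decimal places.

Capital grew 5.039%.

Labor's share = 1 − 0.34 = 0.66.
gY = gA + 0.66×4.51 + 0.34×g.
0.34×g = 4.67 + 0.02 − 2.9766 = 1.7134.
g = 1.7134 / 0.34 = 5.03941%.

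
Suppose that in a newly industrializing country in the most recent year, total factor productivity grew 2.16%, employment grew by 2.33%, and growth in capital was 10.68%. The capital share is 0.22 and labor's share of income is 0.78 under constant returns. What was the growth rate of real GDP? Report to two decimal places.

6.33%

Labor's share = 1 − 0.22 = 0.78.
Capital: 0.22 × 10.68 = 2.3496 pp.
Employment: 0.78 × 2.33 = 1.8174 pp.
Output growth = 2.16 + 4.167 = 6.327%.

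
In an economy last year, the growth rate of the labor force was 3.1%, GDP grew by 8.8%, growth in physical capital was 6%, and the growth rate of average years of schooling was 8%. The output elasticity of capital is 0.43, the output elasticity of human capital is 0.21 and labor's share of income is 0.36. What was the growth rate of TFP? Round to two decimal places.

3.42%

Labor's share = 1 − 0.43 − 0.21 = 0.36.
Physical capital: 0.43 × 6 = 2.58 pp.
Average years of schooling: 0.21 × 8 = 1.68 pp.
The labor force: 0.36 × 3.1 = 1.116 pp.
TFP growth = 8.8 − 5.376 = 3.424%.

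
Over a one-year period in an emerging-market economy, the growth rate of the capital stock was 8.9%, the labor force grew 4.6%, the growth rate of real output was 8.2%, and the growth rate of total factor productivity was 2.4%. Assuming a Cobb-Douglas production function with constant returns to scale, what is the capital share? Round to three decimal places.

0.279

gY = gA + α·gK + (1−α)·gL, so gY − gA − gL = α(gK − gL).
8.2 − 2.4 − 4.6 = α × (8.9 − 4.6).
1.2 = 4.3 α, so α = 0.27907.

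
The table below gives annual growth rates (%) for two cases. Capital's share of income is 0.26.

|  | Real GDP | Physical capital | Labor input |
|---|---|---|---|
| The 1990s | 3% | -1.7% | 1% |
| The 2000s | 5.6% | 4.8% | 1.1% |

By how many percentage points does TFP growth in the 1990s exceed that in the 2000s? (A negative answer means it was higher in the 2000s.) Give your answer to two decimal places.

Labor's share = 1 − 0.26 = 0.74.
The 1990s: TFP = 3 + 0.442 − 0.74 = 2.702%.
The 2000s: TFP = 5.6 − 1.248 − 0.814 = 3.538%.
Difference = 2.702 − (3.538) = -0.836 pp.

-0.84 percentage points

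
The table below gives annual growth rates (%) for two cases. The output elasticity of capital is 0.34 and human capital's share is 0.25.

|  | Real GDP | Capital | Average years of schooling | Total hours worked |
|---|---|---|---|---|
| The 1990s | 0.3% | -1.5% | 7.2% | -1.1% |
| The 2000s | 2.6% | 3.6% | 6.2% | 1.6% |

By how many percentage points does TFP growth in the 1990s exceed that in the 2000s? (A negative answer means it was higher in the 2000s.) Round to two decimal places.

0.29 percentage points

Labor's share = 1 − 0.34 − 0.25 = 0.41.
The 1990s: TFP = 0.3 + 0.51 − 1.8 + 0.451 = -0.539%.
The 2000s: TFP = 2.6 − 1.224 − 1.55 − 0.656 = -0.83%.
Difference = -0.539 − (-0.83) = 0.291 pp.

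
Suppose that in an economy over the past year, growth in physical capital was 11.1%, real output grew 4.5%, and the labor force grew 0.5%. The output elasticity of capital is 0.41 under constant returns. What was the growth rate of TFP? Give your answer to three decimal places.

Labor's share = 1 − 0.41 = 0.59.
Physical capital: 0.41 × 11.1 = 4.551 pp.
The labor force: 0.59 × 0.5 = 0.295 pp.
TFP growth = 4.5 − 4.846 = -0.346%.

-0.346%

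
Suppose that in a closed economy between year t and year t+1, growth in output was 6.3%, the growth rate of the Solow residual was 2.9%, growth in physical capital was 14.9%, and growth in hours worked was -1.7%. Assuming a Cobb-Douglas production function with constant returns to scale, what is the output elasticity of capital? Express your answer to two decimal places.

The output elasticity of capital is 0.31.

gY = gA + α·gK + (1−α)·gL, so gY − gA − gL = α(gK − gL).
6.3 − 2.9 + 1.7 = α × (14.9 − (-1.7)).
5.1 = 16.6 α, so α = 0.3072.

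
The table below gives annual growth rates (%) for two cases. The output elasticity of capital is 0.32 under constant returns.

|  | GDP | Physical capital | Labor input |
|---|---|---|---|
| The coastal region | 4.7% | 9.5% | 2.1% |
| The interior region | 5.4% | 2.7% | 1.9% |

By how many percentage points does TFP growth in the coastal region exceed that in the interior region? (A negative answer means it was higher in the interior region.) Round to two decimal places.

Labor's share = 1 − 0.32 = 0.68.
The coastal region: TFP = 4.7 − 3.04 − 1.428 = 0.232%.
The interior region: TFP = 5.4 − 0.864 − 1.292 = 3.244%.
Difference = 0.232 − (3.244) = -3.012 pp.

-3.01 percentage points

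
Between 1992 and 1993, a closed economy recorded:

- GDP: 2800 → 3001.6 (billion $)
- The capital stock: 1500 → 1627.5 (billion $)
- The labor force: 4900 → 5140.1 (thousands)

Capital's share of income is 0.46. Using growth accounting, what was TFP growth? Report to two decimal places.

GDP growth = (3001.6 − 2800) / 2800 = 7.2%.
The capital stock growth = (1627.5 − 1500) / 1500 = 8.5%.
The labor force growth = (5140.1 − 4900) / 4900 = 4.9%.
Labor's share = 1 − 0.46 = 0.54.
The capital stock: 0.46 × 8.5 = 3.91 pp.
The labor force: 0.54 × 4.9 = 2.646 pp.
TFP growth = 7.2 − 6.556 = 0.644%.

0.64%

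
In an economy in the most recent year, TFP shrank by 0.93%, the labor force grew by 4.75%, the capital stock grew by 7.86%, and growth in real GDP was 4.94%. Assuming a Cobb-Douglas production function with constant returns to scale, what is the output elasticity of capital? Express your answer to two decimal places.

gY = gA + α·gK + (1−α)·gL, so gY − gA − gL = α(gK − gL).
4.94 + 0.93 − 4.75 = α × (7.86 − 4.75).
1.12 = 3.11 α, so α = 0.3601.

α = 0.36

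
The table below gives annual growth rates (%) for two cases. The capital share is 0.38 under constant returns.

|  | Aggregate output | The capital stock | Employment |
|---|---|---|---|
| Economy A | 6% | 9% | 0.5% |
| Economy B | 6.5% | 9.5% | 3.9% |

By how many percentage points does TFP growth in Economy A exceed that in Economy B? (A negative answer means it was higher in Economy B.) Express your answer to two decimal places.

Labor's share = 1 − 0.38 = 0.62.
Economy A: TFP = 6 − 3.42 − 0.31 = 2.27%.
Economy B: TFP = 6.5 − 3.61 − 2.418 = 0.472%.
Difference = 2.27 − (0.472) = 1.798 pp.

1.80 percentage points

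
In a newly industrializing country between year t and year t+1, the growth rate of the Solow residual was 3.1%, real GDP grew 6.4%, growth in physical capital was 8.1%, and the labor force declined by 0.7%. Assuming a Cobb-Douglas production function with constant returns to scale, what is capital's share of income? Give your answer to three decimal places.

Capital's share of income is 0.455.

gY = gA + α·gK + (1−α)·gL, so gY − gA − gL = α(gK − gL).
6.4 − 3.1 + 0.7 = α × (8.1 − (-0.7)).
4 = 8.8 α, so α = 0.45455.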